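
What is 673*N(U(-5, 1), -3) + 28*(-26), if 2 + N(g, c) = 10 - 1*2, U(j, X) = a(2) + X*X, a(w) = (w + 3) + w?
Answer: 3310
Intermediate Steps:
a(w) = 3 + 2*w (a(w) = (3 + w) + w = 3 + 2*w)
U(j, X) = 7 + X**2 (U(j, X) = (3 + 2*2) + X*X = (3 + 4) + X**2 = 7 + X**2)
N(g, c) = 6 (N(g, c) = -2 + (10 - 1*2) = -2 + (10 - 2) = -2 + 8 = 6)
673*N(U(-5, 1), -3) + 28*(-26) = 673*6 + 28*(-26) = 4038 - 728 = 3310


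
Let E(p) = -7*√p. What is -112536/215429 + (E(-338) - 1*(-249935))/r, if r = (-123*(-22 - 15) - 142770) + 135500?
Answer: -54149232499/585751451 + 91*I*√2/2719 ≈ -92.444 + 0.047331*I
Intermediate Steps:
r = -2719 (r = (-123*(-37) - 142770) + 135500 = (4551 - 142770) + 135500 = -138219 + 135500 = -2719)
-112536/215429 + (E(-338) - 1*(-249935))/r = -112536/215429 + (-91*I*√2 - 1*(-249935))/(-2719) = -112536*1/215429 + (-91*I*√2 + 249935)*(-1/2719) = -112536/215429 + (-91*I*√2 + 249935)*(-1/2719) = -112536/215429 + (249935 - 91*I*√2)*(-1/2719) = -112536/215429 + (-249935/2719 + 91*I*√2/2719) = -54149232499/585751451 + 91*I*√2/2719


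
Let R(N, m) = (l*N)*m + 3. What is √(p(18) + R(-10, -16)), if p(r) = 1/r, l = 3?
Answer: √17390/6 ≈ 21.979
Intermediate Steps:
R(N, m) = 3 + 3*N*m (R(N, m) = (3*N)*m + 3 = 3*N*m + 3 = 3 + 3*N*m)
√(p(18) + R(-10, -16)) = √(1/18 + (3 + 3*(-10)*(-16))) = √(1/18 + (3 + 480)) = √(1/18 + 483) = √(8695/18) = √17390/6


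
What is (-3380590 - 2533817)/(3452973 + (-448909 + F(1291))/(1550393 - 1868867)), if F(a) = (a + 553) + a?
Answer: -941792427459/549841284488 ≈ -1.7128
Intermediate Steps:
F(a) = 553 + 2*a (F(a) = (553 + a) + a = 553 + 2*a)
(-3380590 - 2533817)/(3452973 + (-448909 + F(1291))/(1550393 - 1868867)) = (-3380590 - 2533817)/(3452973 + (-448909 + (553 + 2*1291))/(1550393 - 1868867)) = -5914407/(3452973 + (-448909 + (553 + 2582))/(-318474)) = -5914407/(3452973 + (-448909 + 3135)*(-1/318474)) = -5914407/(3452973 - 445774*(-1/318474)) = -5914407/(3452973 + 222887/159237) = -5914407/549841284488/159237 = -5914407*159237/549841284488 = -941792427459/549841284488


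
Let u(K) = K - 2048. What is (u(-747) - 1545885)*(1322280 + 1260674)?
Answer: -4000169200720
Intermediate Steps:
u(K) = -2048 + K
(u(-747) - 1545885)*(1322280 + 1260674) = ((-2048 - 747) - 1545885)*(1322280 + 1260674) = (-2795 - 1545885)*2582954 = -1548680*2582954 = -4000169200720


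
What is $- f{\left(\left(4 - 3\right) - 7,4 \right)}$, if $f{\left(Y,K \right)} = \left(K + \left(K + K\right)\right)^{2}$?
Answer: $-144$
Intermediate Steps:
$f{\left(Y,K \right)} = 9 K^{2}$ ($f{\left(Y,K \right)} = \left(K + 2 K\right)^{2} = \left(3 K\right)^{2} = 9 K^{2}$)
$- f{\left(\left(4 - 3\right) - 7,4 \right)} = - 9 \cdot 4^{2} = - 9 \cdot 16 = \left(-1\right) 144 = -144$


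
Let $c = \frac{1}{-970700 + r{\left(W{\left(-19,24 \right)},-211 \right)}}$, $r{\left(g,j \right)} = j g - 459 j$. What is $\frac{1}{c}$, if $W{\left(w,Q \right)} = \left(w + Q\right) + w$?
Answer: $-870897$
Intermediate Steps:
$W{\left(w,Q \right)} = Q + 2 w$ ($W{\left(w,Q \right)} = \left(Q + w\right) + w = Q + 2 w$)
$r{\left(g,j \right)} = - 459 j + g j$ ($r{\left(g,j \right)} = g j - 459 j = - 459 j + g j$)
$c = - \frac{1}{870897}$ ($c = \frac{1}{-970700 - 211 \left(-459 + \left(24 + 2 \left(-19\right)\right)\right)} = \frac{1}{-970700 - 211 \left(-459 + \left(24 - 38\right)\right)} = \frac{1}{-970700 - 211 \left(-459 - 14\right)} = \frac{1}{-970700 - -99803} = \frac{1}{-970700 + 99803} = \frac{1}{-870897} = - \frac{1}{870897} \approx -1.1482 \cdot 10^{-6}$)
$\frac{1}{c} = \frac{1}{- \frac{1}{870897}} = -870897$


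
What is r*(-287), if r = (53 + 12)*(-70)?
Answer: 1305850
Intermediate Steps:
r = -4550 (r = 65*(-70) = -4550)
r*(-287) = -4550*(-287) = 1305850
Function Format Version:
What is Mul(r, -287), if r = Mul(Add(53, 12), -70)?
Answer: 1305850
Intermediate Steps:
r = -4550 (r = Mul(65, -70) = -4550)
Mul(r, -287) = Mul(-4550, -287) = 1305850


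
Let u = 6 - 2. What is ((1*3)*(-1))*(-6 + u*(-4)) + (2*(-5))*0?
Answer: 66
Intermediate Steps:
u = 4
((1*3)*(-1))*(-6 + u*(-4)) + (2*(-5))*0 = ((1*3)*(-1))*(-6 + 4*(-4)) + (2*(-5))*0 = (3*(-1))*(-6 - 16) - 10*0 = -3*(-22) + 0 = 66 + 0 = 66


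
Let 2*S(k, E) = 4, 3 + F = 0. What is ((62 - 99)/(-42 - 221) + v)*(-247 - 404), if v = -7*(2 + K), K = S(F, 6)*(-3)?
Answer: -4818051/263 ≈ -18320.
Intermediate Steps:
F = -3 (F = -3 + 0 = -3)
S(k, E) = 2 (S(k, E) = (½)*4 = 2)
K = -6 (K = 2*(-3) = -6)
v = 28 (v = -7*(2 - 6) = -7*(-4) = 28)
((62 - 99)/(-42 - 221) + v)*(-247 - 404) = ((62 - 99)/(-42 - 221) + 28)*(-247 - 404) = (-37/(-263) + 28)*(-651) = (-37*(-1/263) + 28)*(-651) = (37/263 + 28)*(-651) = (7401/263)*(-651) = -4818051/263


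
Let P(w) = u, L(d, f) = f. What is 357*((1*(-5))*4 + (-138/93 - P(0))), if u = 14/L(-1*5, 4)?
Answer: -552993/62 ≈ -8919.2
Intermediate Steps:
u = 7/2 (u = 14/4 = 14*(1/4) = 7/2 ≈ 3.5000)
P(w) = 7/2
357*((1*(-5))*4 + (-138/93 - P(0))) = 357*((1*(-5))*4 + (-138/93 - 1*7/2)) = 357*(-5*4 + (-138*1/93 - 7/2)) = 357*(-20 + (-46/31 - 7/2)) = 357*(-20 - 309/62) = 357*(-1549/62) = -552993/62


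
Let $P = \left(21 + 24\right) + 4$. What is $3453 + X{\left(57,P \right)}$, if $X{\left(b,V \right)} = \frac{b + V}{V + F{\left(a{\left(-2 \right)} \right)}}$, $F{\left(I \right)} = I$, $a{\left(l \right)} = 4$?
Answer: $3455$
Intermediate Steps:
$P = 49$ ($P = 45 + 4 = 49$)
$X{\left(b,V \right)} = \frac{V + b}{4 + V}$ ($X{\left(b,V \right)} = \frac{b + V}{V + 4} = \frac{V + b}{4 + V}$)
$3453 + X{\left(57,P \right)} = 3453 + \frac{49 + 57}{4 + 49} = 3453 + \frac{1}{53} \cdot 106 = 3453 + 2 = 3455$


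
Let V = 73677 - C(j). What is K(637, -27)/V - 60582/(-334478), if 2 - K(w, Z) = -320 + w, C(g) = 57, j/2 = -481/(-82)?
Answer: 48385403/273603004 ≈ 0.17685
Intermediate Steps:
j = 481/41 (j = 2*(-481/(-82)) = 2*(-481*(-1/82)) = 2*(481/82) = 481/41 ≈ 11.732)
K(w, Z) = 322 - w (K(w, Z) = 2 - (-320 + w) = 2 + (320 - w) = 322 - w)
V = 73620 (V = 73677 - 1*57 = 73677 - 57 = 73620)
K(637, -27)/V - 60582/(-334478) = (322 - 1*637)/73620 - 60582/(-334478) = (322 - 637)*(1/73620) - 60582*(-1/334478) = -315*1/73620 + 30291/167239 = -7/1636 + 30291/167239 = 48385403/273603004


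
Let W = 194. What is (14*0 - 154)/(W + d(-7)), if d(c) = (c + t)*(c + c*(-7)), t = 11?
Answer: -77/181 ≈ -0.42541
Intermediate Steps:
d(c) = -6*c*(11 + c) (d(c) = (c + 11)*(c + c*(-7)) = (11 + c)*(c - 7*c) = (11 + c)*(-6*c) = -6*c*(11 + c))
(14*0 - 154)/(W + d(-7)) = (14*0 - 154)/(194 - 6*(-7)*(11 - 7)) = (0 - 154)/(194 - 6*(-7)*4) = -154/(194 + 168) = -154/362 = -154*1/362 = -77/181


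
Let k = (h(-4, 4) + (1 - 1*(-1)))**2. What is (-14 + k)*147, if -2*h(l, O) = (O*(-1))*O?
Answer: 12642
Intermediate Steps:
h(l, O) = O**2/2 (h(l, O) = -O*(-1)*O/2 = -(-O)*O/2 = -(-1)*O**2/2 = O**2/2)
k = 100 (k = ((1/2)*4**2 + (1 - 1*(-1)))**2 = ((1/2)*16 + (1 + 1))**2 = (8 + 2)**2 = 10**2 = 100)
(-14 + k)*147 = (-14 + 100)*147 = 86*147 = 12642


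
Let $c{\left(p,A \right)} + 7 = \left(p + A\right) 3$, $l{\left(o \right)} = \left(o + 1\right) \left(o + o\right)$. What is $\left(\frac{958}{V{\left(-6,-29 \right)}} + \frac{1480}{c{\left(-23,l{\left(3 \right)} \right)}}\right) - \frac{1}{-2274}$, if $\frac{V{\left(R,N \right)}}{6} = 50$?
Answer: $- \frac{3475489}{9475} \approx -366.81$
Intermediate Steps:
$l{\left(o \right)} = 2 o \left(1 + o\right)$ ($l{\left(o \right)} = \left(1 + o\right) 2 o = 2 o \left(1 + o\right)$)
$V{\left(R,N \right)} = 300$ ($V{\left(R,N \right)} = 6 \cdot 50 = 300$)
$c{\left(p,A \right)} = -7 + 3 A + 3 p$ ($c{\left(p,A \right)} = -7 + \left(p + A\right) 3 = -7 + \left(A + p\right) 3 = -7 + \left(3 A + 3 p\right) = -7 + 3 A + 3 p$)
$\left(\frac{958}{V{\left(-6,-29 \right)}} + \frac{1480}{c{\left(-23,l{\left(3 \right)} \right)}}\right) - \frac{1}{-2274} = \left(\frac{958}{300} + \frac{1480}{-7 + 3 \cdot 2 \cdot 3 \left(1 + 3\right) + 3 \left(-23\right)}\right) - \frac{1}{-2274} = \left(958 \cdot \frac{1}{300} + \frac{1480}{-7 + 3 \cdot 2 \cdot 3 \cdot 4 - 69}\right) - - \frac{1}{2274} = \left(\frac{479}{150} + \frac{1480}{-7 + 3 \cdot 24 - 69}\right) + \frac{1}{2274} = \left(\frac{479}{150} + \frac{1480}{-7 + 72 - 69}\right) + \frac{1}{2274} = \left(\frac{479}{150} + \frac{1480}{-4}\right) + \frac{1}{2274} = \left(\frac{479}{150} + 1480 \left(- \frac{1}{4}\right)\right) + \frac{1}{2274} = \left(\frac{479}{150} - 370\right) + \frac{1}{2274} = - \frac{55021}{150} + \frac{1}{2274} = - \frac{3475489}{9475}$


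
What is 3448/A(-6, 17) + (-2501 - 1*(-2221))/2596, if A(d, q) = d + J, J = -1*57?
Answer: -2242162/40887 ≈ -54.838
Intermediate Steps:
J = -57
A(d, q) = -57 + d (A(d, q) = d - 57 = -57 + d)
3448/A(-6, 17) + (-2501 - 1*(-2221))/2596 = 3448/(-57 - 6) + (-2501 - 1*(-2221))/2596 = 3448/(-63) + (-2501 + 2221)*(1/2596) = 3448*(-1/63) - 280*1/2596 = -3448/63 - 70/649 = -2242162/40887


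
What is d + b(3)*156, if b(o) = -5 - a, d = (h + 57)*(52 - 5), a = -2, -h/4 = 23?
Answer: -2113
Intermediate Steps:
h = -92 (h = -4*23 = -92)
d = -1645 (d = (-92 + 57)*(52 - 5) = -35*47 = -1645)
b(o) = -3 (b(o) = -5 - 1*(-2) = -5 + 2 = -3)
d + b(3)*156 = -1645 - 3*156 = -1645 - 468 = -2113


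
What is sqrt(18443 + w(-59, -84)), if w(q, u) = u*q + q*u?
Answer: sqrt(28355) ≈ 168.39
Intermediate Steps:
w(q, u) = 2*q*u (w(q, u) = q*u + q*u = 2*q*u)
sqrt(18443 + w(-59, -84)) = sqrt(18443 + 2*(-59)*(-84)) = sqrt(18443 + 9912) = sqrt(28355)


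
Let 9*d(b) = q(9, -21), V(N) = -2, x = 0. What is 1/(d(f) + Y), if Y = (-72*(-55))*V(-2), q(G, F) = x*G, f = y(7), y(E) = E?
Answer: -1/7920 ≈ -0.00012626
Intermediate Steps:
f = 7
q(G, F) = 0 (q(G, F) = 0*G = 0)
Y = -7920 (Y = -72*(-55)*(-2) = 3960*(-2) = -7920)
d(b) = 0 (d(b) = (⅑)*0 = 0)
1/(d(f) + Y) = 1/(0 - 7920) = 1/(-7920) = -1/7920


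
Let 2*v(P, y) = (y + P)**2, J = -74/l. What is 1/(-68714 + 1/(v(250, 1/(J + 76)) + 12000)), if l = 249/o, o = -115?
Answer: -65105422389001/4473653992532566002 ≈ -1.4553e-5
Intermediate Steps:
l = -249/115 (l = 249/(-115) = 249*(-1/115) = -249/115 ≈ -2.1652)
J = 8510/249 (J = -74/(-249/115) = -74*(-115/249) = 8510/249 ≈ 34.177)
v(P, y) = (P + y)**2/2 (v(P, y) = (y + P)**2/2 = (P + y)**2/2)
1/(-68714 + 1/(v(250, 1/(J + 76)) + 12000)) = 1/(-68714 + 1/((250 + 1/(8510/249 + 76))**2/2 + 12000)) = 1/(-68714 + 1/((250 + 1/(27434/249))**2/2 + 12000)) = 1/(-68714 + 1/((250 + 249/27434)**2/2 + 12000)) = 1/(-68714 + 1/((6858749/27434)**2/2 + 12000)) = 1/(-68714 + 1/((1/2)*(47042437845001/752624356) + 12000)) = 1/(-68714 + 1/(47042437845001/1505248712 + 12000)) = 1/(-68714 + 1/(65105422389001/1505248712)) = 1/(-68714 + 1505248712/65105422389001) = 1/(-4473653992532566002/65105422389001) = -65105422389001/4473653992532566002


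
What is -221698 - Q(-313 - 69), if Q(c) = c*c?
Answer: -367622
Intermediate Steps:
Q(c) = c²
-221698 - Q(-313 - 69) = -221698 - (-313 - 69)² = -221698 - 1*(-382)² = -221698 - 1*145924 = -221698 - 145924 = -367622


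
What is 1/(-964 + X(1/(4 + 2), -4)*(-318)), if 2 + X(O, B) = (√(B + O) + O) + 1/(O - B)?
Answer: -95275/124329913 + 33125*I*√138/372989739 ≈ -0.00076631 + 0.0010433*I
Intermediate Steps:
X(O, B) = -2 + O + √(B + O) + 1/(O - B) (X(O, B) = -2 + ((√(B + O) + O) + 1/(O - B)) = -2 + ((O + √(B + O)) + 1/(O - B)) = -2 + (O + √(B + O) + 1/(O - B)) = -2 + O + √(B + O) + 1/(O - B))
1/(-964 + X(1/(4 + 2), -4)*(-318)) = 1/(-964 + ((-1 - (1/(4 + 2))² - 2*(-4) + 2/(4 + 2) - 4/(4 + 2) - 4*√(-4 + 1/(4 + 2)) - √(-4 + 1/(4 + 2))/(4 + 2))/(-4 - 1/(4 + 2)))*(-318)) = 1/(-964 + ((-1 - (1/6)² + 8 + 2/6 - 4/6 - 4*√(-4 + 1/6) - 1*√(-4 + 1/6)/6)/(-4 - 1/6))*(-318)) = 1/(-964 + ((-1 - (⅙)² + 8 + 2*(⅙) - 4*⅙ - 4*√(-4 + ⅙) - 1*⅙*√(-4 + ⅙))/(-4 - 1*⅙))*(-318)) = 1/(-964 + ((-1 - 1*1/36 + 8 + ⅓ - ⅔ - 2*I*√138/3 - 1*⅙*√(-23/6))/(-4 - ⅙))*(-318)) = 1/(-964 + ((-1 - 1/36 + 8 + ⅓ - ⅔ - 2*I*√138/3 - 1*⅙*I*√138/6)/(-25/6))*(-318)) = 1/(-964 - 6*(-1 - 1/36 + 8 + ⅓ - ⅔ - 2*I*√138/3 - I*√138/36)/25*(-318)) = 1/(-964 - 6*(239/36 - 25*I*√138/36)/25*(-318)) = 1/(-964 + (-239/150 + I*√138/6)*(-318)) = 1/(-964 + (12667/25 - 53*I*√138)) = 1/(-11433/25 - 53*I*√138)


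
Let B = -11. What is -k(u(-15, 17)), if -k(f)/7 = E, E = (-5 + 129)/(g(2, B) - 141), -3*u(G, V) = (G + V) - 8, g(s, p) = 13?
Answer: -217/32 ≈ -6.7813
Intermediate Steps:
u(G, V) = 8/3 - G/3 - V/3 (u(G, V) = -((G + V) - 8)/3 = -(-8 + G + V)/3 = 8/3 - G/3 - V/3)
E = -31/32 (E = (-5 + 129)/(13 - 141) = 124/(-128) = 124*(-1/128) = -31/32 ≈ -0.96875)
k(f) = 217/32 (k(f) = -7*(-31/32) = 217/32)
-k(u(-15, 17)) = -1*217/32 = -217/32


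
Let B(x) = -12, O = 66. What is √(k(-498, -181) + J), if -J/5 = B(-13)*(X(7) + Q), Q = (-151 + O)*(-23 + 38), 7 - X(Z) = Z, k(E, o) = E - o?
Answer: I*√76817 ≈ 277.16*I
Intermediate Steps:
X(Z) = 7 - Z
Q = -1275 (Q = (-151 + 66)*(-23 + 38) = -85*15 = -1275)
J = -76500 (J = -(-60)*((7 - 1*7) - 1275) = -(-60)*((7 - 7) - 1275) = -(-60)*(0 - 1275) = -(-60)*(-1275) = -5*15300 = -76500)
√(k(-498, -181) + J) = √((-498 - 1*(-181)) - 76500) = √((-498 + 181) - 76500) = √(-317 - 76500) = √(-76817) = I*√76817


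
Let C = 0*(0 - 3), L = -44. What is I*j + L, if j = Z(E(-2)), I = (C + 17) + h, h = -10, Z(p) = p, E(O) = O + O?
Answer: -72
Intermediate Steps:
E(O) = 2*O
C = 0 (C = 0*(-3) = 0)
I = 7 (I = (0 + 17) - 10 = 17 - 10 = 7)
j = -4 (j = 2*(-2) = -4)
I*j + L = 7*(-4) - 44 = -28 - 44 = -72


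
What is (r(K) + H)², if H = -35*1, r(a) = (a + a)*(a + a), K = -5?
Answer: 4225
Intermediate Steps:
r(a) = 4*a² (r(a) = (2*a)*(2*a) = 4*a²)
H = -35
(r(K) + H)² = (4*(-5)² - 35)² = (4*25 - 35)² = (100 - 35)² = 65² = 4225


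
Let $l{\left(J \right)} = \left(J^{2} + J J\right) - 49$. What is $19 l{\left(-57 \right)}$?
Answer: $122531$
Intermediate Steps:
$l{\left(J \right)} = -49 + 2 J^{2}$ ($l{\left(J \right)} = \left(J^{2} + J^{2}\right) - 49 = 2 J^{2} - 49 = -49 + 2 J^{2}$)
$19 l{\left(-57 \right)} = 19 \left(-49 + 2 \left(-57\right)^{2}\right) = 19 \left(-49 + 2 \cdot 3249\right) = 19 \left(-49 + 6498\right) = 19 \cdot 6449 = 122531$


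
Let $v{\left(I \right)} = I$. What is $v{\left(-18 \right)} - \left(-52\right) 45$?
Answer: $2322$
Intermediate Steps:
$v{\left(-18 \right)} - \left(-52\right) 45 = -18 - \left(-52\right) 45 = -18 - -2340 = -18 + 2340 = 2322$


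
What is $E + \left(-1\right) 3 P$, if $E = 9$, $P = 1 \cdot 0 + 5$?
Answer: $-6$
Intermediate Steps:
$P = 5$ ($P = 0 + 5 = 5$)
$E + \left(-1\right) 3 P = 9 + \left(-1\right) 3 \cdot 5 = 9 - 15 = -6$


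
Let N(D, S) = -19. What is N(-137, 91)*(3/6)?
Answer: -19/2 ≈ -9.5000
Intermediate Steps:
N(-137, 91)*(3/6) = -57/6 = -19*1/2 = -19/2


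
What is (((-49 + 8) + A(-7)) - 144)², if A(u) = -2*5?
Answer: 38025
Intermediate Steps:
A(u) = -10 (A(u) = -1*10 = -10)
(((-49 + 8) + A(-7)) - 144)² = (((-49 + 8) - 10) - 144)² = ((-41 - 10) - 144)² = (-51 - 144)² = (-195)² = 38025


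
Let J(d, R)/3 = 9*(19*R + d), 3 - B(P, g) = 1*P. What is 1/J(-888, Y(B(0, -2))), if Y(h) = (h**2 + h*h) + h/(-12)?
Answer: -4/59481 ≈ -6.7248e-5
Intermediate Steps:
B(P, g) = 3 - P
Y(h) = 2*h**2 - h/12 (Y(h) = (h**2 + h**2) + h*(-1/12) = 2*h**2 - h/12)
J(d, R) = 27*d + 513*R (J(d, R) = 3*(9*(19*R + d)) = 3*(9*(d + 19*R)) = 3*(9*d + 171*R) = 27*d + 513*R)
1/J(-888, Y(B(0, -2))) = 1/(27*(-888) + 513*((3 - 1*0)*(-1 + 24*(3 - 1*0))/12)) = 1/(-23976 + 513*((3 + 0)*(-1 + 24*(3 + 0))/12)) = 1/(-23976 + 513*((1/12)*3*(-1 + 24*3))) = 1/(-23976 + 513*((1/12)*3*(-1 + 72))) = 1/(-23976 + 513*((1/12)*3*71)) = 1/(-23976 + 513*(71/4)) = 1/(-23976 + 36423/4) = 1/(-59481/4) = -4/59481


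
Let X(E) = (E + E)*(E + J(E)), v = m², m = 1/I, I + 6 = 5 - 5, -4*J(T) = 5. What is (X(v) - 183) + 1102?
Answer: 148867/162 ≈ 918.93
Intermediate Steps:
J(T) = -5/4 (J(T) = -¼*5 = -5/4)
I = -6 (I = -6 + (5 - 5) = -6 + 0 = -6)
m = -⅙ (m = 1/(-6) = -⅙ ≈ -0.16667)
v = 1/36 (v = (-⅙)² = 1/36 ≈ 0.027778)
X(E) = 2*E*(-5/4 + E) (X(E) = (E + E)*(E - 5/4) = (2*E)*(-5/4 + E) = 2*E*(-5/4 + E))
(X(v) - 183) + 1102 = ((½)*(1/36)*(-5 + 4*(1/36)) - 183) + 1102 = ((½)*(1/36)*(-5 + ⅑) - 183) + 1102 = ((½)*(1/36)*(-44/9) - 183) + 1102 = (-11/162 - 183) + 1102 = -29657/162 + 1102 = 148867/162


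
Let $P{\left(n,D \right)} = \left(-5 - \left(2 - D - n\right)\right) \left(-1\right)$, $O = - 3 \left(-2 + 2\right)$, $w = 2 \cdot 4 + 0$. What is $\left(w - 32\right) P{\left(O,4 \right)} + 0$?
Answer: $-72$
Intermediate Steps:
$w = 8$ ($w = 8 + 0 = 8$)
$O = 0$ ($O = \left(-3\right) 0 = 0$)
$P{\left(n,D \right)} = 7 - D - n$ ($P{\left(n,D \right)} = \left(-5 - \left(2 - D - n\right)\right) \left(-1\right) = \left(-5 + \left(-2 + D + n\right)\right) \left(-1\right) = \left(-7 + D + n\right) \left(-1\right) = 7 - D - n$)
$\left(w - 32\right) P{\left(O,4 \right)} + 0 = \left(8 - 32\right) \left(7 - 4 - 0\right) + 0 = - 24 \left(7 - 4 + 0\right) + 0 = \left(-24\right) 3 + 0 = -72 + 0 = -72$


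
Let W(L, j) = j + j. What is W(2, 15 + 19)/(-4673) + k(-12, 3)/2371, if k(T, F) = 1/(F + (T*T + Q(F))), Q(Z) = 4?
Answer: -24340755/1673032133 ≈ -0.014549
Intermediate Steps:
W(L, j) = 2*j
k(T, F) = 1/(4 + F + T**2) (k(T, F) = 1/(F + (T*T + 4)) = 1/(F + (T**2 + 4)) = 1/(F + (4 + T**2)) = 1/(4 + F + T**2))
W(2, 15 + 19)/(-4673) + k(-12, 3)/2371 = (2*(15 + 19))/(-4673) + 1/((4 + 3 + (-12)**2)*2371) = (2*34)*(-1/4673) + (1/2371)/(4 + 3 + 144) = 68*(-1/4673) + (1/2371)/151 = -68/4673 + (1/151)*(1/2371) = -68/4673 + 1/358021 = -24340755/1673032133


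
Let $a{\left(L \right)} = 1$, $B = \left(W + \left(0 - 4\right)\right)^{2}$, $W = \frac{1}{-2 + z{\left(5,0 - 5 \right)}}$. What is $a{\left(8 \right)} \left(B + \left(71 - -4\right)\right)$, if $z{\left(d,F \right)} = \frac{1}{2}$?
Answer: $\frac{871}{9} \approx 96.778$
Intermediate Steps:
$z{\left(d,F \right)} = \frac{1}{2}$
$W = - \frac{2}{3}$ ($W = \frac{1}{-2 + \frac{1}{2}} = \frac{1}{- \frac{3}{2}} = - \frac{2}{3} \approx -0.66667$)
$B = \frac{196}{9}$ ($B = \left(- \frac{2}{3} + \left(0 - 4\right)\right)^{2} = \left(- \frac{2}{3} - 4\right)^{2} = \left(- \frac{14}{3}\right)^{2} = \frac{196}{9} \approx 21.778$)
$a{\left(8 \right)} \left(B + \left(71 - -4\right)\right) = 1 \left(\frac{196}{9} + \left(71 - -4\right)\right) = 1 \left(\frac{196}{9} + \left(71 + 4\right)\right) = 1 \left(\frac{196}{9} + 75\right) = 1 \cdot \frac{871}{9} = \frac{871}{9}$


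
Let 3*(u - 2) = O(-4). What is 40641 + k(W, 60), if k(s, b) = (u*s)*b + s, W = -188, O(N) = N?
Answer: 32933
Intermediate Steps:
u = 2/3 (u = 2 + (1/3)*(-4) = 2 - 4/3 = 2/3 ≈ 0.66667)
k(s, b) = s + 2*b*s/3 (k(s, b) = (2*s/3)*b + s = 2*b*s/3 + s = s + 2*b*s/3)
40641 + k(W, 60) = 40641 + (1/3)*(-188)*(3 + 2*60) = 40641 + (1/3)*(-188)*(3 + 120) = 40641 + (1/3)*(-188)*123 = 40641 - 7708 = 32933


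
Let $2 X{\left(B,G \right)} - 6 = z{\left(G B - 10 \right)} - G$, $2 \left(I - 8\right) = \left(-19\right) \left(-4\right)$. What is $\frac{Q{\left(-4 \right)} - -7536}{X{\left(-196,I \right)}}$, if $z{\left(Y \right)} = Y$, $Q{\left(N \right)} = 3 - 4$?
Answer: $- \frac{7535}{4533} \approx -1.6623$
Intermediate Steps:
$Q{\left(N \right)} = -1$ ($Q{\left(N \right)} = 3 - 4 = -1$)
$I = 46$ ($I = 8 + \frac{\left(-19\right) \left(-4\right)}{2} = 8 + \frac{1}{2} \cdot 76 = 8 + 38 = 46$)
$X{\left(B,G \right)} = -2 - \frac{G}{2} + \frac{B G}{2}$ ($X{\left(B,G \right)} = 3 + \frac{\left(G B - 10\right) - G}{2} = 3 + \frac{\left(B G - 10\right) - G}{2} = 3 + \frac{\left(-10 + B G\right) - G}{2} = 3 + \frac{-10 - G + B G}{2} = 3 - \left(5 + \frac{G}{2} - \frac{B G}{2}\right) = -2 - \frac{G}{2} + \frac{B G}{2}$)
$\frac{Q{\left(-4 \right)} - -7536}{X{\left(-196,I \right)}} = \frac{-1 - -7536}{-2 - 23 + \frac{1}{2} \left(-196\right) 46} = \frac{-1 + 7536}{-2 - 23 - 4508} = \frac{7535}{-4533} = 7535 \left(- \frac{1}{4533}\right) = - \frac{7535}{4533}$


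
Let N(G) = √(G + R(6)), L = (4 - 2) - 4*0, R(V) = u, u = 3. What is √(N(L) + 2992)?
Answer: √(2992 + √5) ≈ 54.720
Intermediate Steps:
R(V) = 3
L = 2 (L = 2 + 0 = 2)
N(G) = √(3 + G) (N(G) = √(G + 3) = √(3 + G))
√(N(L) + 2992) = √(√(3 + 2) + 2992) = √(√5 + 2992) = √(2992 + √5)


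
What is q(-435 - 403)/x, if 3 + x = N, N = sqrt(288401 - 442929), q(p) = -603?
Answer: 1809/154537 + 2412*I*sqrt(9658)/154537 ≈ 0.011706 + 1.5339*I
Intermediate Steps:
N = 4*I*sqrt(9658) (N = sqrt(-154528) = 4*I*sqrt(9658) ≈ 393.1*I)
x = -3 + 4*I*sqrt(9658) ≈ -3.0 + 393.1*I
q(-435 - 403)/x = -603/(-3 + 4*I*sqrt(9658))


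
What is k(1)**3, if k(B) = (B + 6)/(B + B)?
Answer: 343/8 ≈ 42.875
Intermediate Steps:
k(B) = (6 + B)/(2*B) (k(B) = (6 + B)/((2*B)) = (6 + B)*(1/(2*B)) = (6 + B)/(2*B))
k(1)**3 = ((1/2)*(6 + 1)/1)**3 = ((1/2)*1*7)**3 = (7/2)**3 = 343/8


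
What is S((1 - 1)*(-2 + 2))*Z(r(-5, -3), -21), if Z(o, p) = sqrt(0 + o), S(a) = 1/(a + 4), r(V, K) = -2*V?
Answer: sqrt(10)/4 ≈ 0.79057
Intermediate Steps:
S(a) = 1/(4 + a)
Z(o, p) = sqrt(o)
S((1 - 1)*(-2 + 2))*Z(r(-5, -3), -21) = sqrt(-2*(-5))/(4 + (1 - 1)*(-2 + 2)) = sqrt(10)/(4 + 0*0) = sqrt(10)/(4 + 0) = sqrt(10)/4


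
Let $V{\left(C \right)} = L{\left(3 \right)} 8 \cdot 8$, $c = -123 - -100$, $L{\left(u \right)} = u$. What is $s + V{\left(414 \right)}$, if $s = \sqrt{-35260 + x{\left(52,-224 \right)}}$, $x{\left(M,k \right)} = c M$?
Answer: $192 + 14 i \sqrt{186} \approx 192.0 + 190.93 i$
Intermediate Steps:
$c = -23$ ($c = -123 + 100 = -23$)
$x{\left(M,k \right)} = - 23 M$
$V{\left(C \right)} = 192$ ($V{\left(C \right)} = 3 \cdot 8 \cdot 8 = 24 \cdot 8 = 192$)
$s = 14 i \sqrt{186}$ ($s = \sqrt{-35260 - 1196} = \sqrt{-36456} = 14 i \sqrt{186} \approx 190.93 i$)
$s + V{\left(414 \right)} = 14 i \sqrt{186} + 192 = 192 + 14 i \sqrt{186}$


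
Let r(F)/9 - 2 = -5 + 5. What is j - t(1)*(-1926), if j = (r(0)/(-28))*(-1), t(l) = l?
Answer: 26973/14 ≈ 1926.6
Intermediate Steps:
r(F) = 18 (r(F) = 18 + 9*(-5 + 5) = 18 + 9*0 = 18 + 0 = 18)
j = 9/14 (j = (18/(-28))*(-1) = -1/28*18*(-1) = -9/14*(-1) = 9/14 ≈ 0.64286)
j - t(1)*(-1926) = 9/14 - (-1926) = 9/14 - 1*(-1926) = 9/14 + 1926 = 26973/14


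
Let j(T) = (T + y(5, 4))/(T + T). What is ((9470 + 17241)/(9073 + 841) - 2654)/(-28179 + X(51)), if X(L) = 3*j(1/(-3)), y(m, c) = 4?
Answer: 26285045/279530187 ≈ 0.094033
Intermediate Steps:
j(T) = (4 + T)/(2*T) (j(T) = (T + 4)/(T + T) = (4 + T)/((2*T)) = (4 + T)*(1/(2*T)) = (4 + T)/(2*T))
X(L) = -33/2 (X(L) = 3*((4 + 1/(-3))/(2*(1/(-3)))) = 3*((4 - ⅓)/(2*(-⅓))) = 3*((½)*(-3)*(11/3)) = 3*(-11/2) = -33/2)
((9470 + 17241)/(9073 + 841) - 2654)/(-28179 + X(51)) = ((9470 + 17241)/(9073 + 841) - 2654)/(-28179 - 33/2) = (26711/9914 - 2654)/(-56391/2) = (26711*(1/9914) - 2654)*(-2/56391) = (26711/9914 - 2654)*(-2/56391) = -26285045/9914*(-2/56391) = 26285045/279530187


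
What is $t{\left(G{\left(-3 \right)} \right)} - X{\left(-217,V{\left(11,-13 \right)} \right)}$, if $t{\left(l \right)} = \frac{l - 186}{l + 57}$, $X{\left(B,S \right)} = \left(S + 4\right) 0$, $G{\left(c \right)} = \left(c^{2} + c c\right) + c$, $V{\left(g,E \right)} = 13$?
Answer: $- \frac{19}{8} \approx -2.375$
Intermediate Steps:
$G{\left(c \right)} = c + 2 c^{2}$ ($G{\left(c \right)} = \left(c^{2} + c^{2}\right) + c = 2 c^{2} + c = c + 2 c^{2}$)
$X{\left(B,S \right)} = 0$ ($X{\left(B,S \right)} = \left(4 + S\right) 0 = 0$)
$t{\left(l \right)} = \frac{-186 + l}{57 + l}$
$t{\left(G{\left(-3 \right)} \right)} - X{\left(-217,V{\left(11,-13 \right)} \right)} = \frac{-186 - 3 \left(1 + 2 \left(-3\right)\right)}{57 - 3 \left(1 + 2 \left(-3\right)\right)} - 0 = \frac{-186 - 3 \left(1 - 6\right)}{57 - 3 \left(1 - 6\right)} + 0 = \frac{-186 - -15}{57 - -15} + 0 = \frac{-186 + 15}{57 + 15} + 0 = \frac{1}{72} \left(-171\right) + 0 = - \frac{19}{8} + 0 = - \frac{19}{8}$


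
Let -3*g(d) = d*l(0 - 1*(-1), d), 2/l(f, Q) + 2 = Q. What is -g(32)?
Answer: 32/45 ≈ 0.71111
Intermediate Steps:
l(f, Q) = 2/(-2 + Q)
g(d) = -2*d/(3*(-2 + d)) (g(d) = -d*2/(-2 + d)/3 = -2*d/(3*(-2 + d)))
-g(32) = -(-2)*32/(-6 + 3*32) = -(-2)*32/(-6 + 96) = -(-2)*32/90 = -1*(-32/45) = 32/45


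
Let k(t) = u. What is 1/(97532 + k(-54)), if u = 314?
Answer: 1/97846 ≈ 1.0220e-5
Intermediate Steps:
k(t) = 314
1/(97532 + k(-54)) = 1/(97532 + 314) = 1/97846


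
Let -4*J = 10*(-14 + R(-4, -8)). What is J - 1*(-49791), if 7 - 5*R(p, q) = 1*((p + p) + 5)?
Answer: 49821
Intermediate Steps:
R(p, q) = 2/5 - 2*p/5 (R(p, q) = 7/5 - ((p + p) + 5)/5 = 7/5 - (2*p + 5)/5 = 7/5 - (5 + 2*p)/5 = 7/5 + (-1 - 2*p/5) = 2/5 - 2*p/5)
J = 30 (J = -5*(-14 + (2/5 - 2/5*(-4)))/2 = -5*(-14 + (2/5 + 8/5))/2 = -5*(-14 + 2)/2 = -5*(-12)/2 = -1/4*(-120) = 30)
J - 1*(-49791) = 30 - 1*(-49791) = 30 + 49791 = 49821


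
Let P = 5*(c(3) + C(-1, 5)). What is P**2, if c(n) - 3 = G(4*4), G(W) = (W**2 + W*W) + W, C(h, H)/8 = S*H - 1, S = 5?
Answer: 13068225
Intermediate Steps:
C(h, H) = -8 + 40*H (C(h, H) = 8*(5*H - 1) = 8*(-1 + 5*H) = -8 + 40*H)
G(W) = W + 2*W**2 (G(W) = (W**2 + W**2) + W = 2*W**2 + W = W + 2*W**2)
c(n) = 531 (c(n) = 3 + (4*4)*(1 + 2*(4*4)) = 3 + 16*(1 + 2*16) = 3 + 16*(1 + 32) = 3 + 16*33 = 3 + 528 = 531)
P = 3615 (P = 5*(531 + (-8 + 40*5)) = 5*(531 + (-8 + 200)) = 5*(531 + 192) = 5*723 = 3615)
P**2 = 3615**2 = 13068225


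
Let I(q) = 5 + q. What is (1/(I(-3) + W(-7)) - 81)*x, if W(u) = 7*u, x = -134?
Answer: 510272/47 ≈ 10857.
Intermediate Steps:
(1/(I(-3) + W(-7)) - 81)*x = (1/((5 - 3) + 7*(-7)) - 81)*(-134) = (1/(2 - 49) - 81)*(-134) = (1/(-47) - 81)*(-134) = (-1/47 - 81)*(-134) = -3808/47*(-134) = 510272/47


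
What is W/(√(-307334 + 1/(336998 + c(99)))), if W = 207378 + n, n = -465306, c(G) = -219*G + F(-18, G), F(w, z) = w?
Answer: 1461592*I*√105720194225715/32300700955 ≈ 465.26*I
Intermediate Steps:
c(G) = -18 - 219*G (c(G) = -219*G - 18 = -18 - 219*G)
W = -257928 (W = 207378 - 465306 = -257928)
W/(√(-307334 + 1/(336998 + c(99)))) = -257928/√(-307334 + 1/(336998 + (-18 - 219*99))) = -257928/√(-307334 + 1/(336998 + (-18 - 21681))) = -257928/√(-307334 + 1/(336998 - 21699)) = -257928/√(-307334 + 1/315299) = -257928*(-17*I*√105720194225715/96902102865) = -(-1461592)*I*√105720194225715/32300700955 = 1461592*I*√105720194225715/32300700955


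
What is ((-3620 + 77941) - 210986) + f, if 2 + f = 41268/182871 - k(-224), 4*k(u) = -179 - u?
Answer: -33325929317/243828 ≈ -1.3668e+5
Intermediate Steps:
k(u) = -179/4 - u/4 (k(u) = (-179 - u)/4 = -179/4 - u/4)
f = -3175697/243828 (f = -2 + (41268/182871 - (-179/4 - 1/4*(-224))) = -2 + (41268*(1/182871) - (-179/4 + 56)) = -2 + (13756/60957 - 1*45/4) = -2 + (13756/60957 - 45/4) = -2 - 2688041/243828 = -3175697/243828 ≈ -13.024)
((-3620 + 77941) - 210986) + f = ((-3620 + 77941) - 210986) - 3175697/243828 = (74321 - 210986) - 3175697/243828 = -136665 - 3175697/243828 = -33325929317/243828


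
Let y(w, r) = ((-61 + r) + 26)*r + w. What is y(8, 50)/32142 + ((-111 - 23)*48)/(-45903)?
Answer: 3659573/22354761 ≈ 0.16370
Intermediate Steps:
y(w, r) = w + r*(-35 + r) (y(w, r) = (-35 + r)*r + w = r*(-35 + r) + w = w + r*(-35 + r))
y(8, 50)/32142 + ((-111 - 23)*48)/(-45903) = (8 + 50² - 35*50)/32142 + ((-111 - 23)*48)/(-45903) = (8 + 2500 - 1750)*(1/32142) - 134*48*(-1/45903) = 758*(1/32142) - 6432*(-1/45903) = 379/16071 + 2144/15301 = 3659573/22354761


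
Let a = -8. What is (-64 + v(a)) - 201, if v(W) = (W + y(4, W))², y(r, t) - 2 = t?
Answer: -69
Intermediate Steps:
y(r, t) = 2 + t
v(W) = (2 + 2*W)² (v(W) = (W + (2 + W))² = (2 + 2*W)²)
(-64 + v(a)) - 201 = (-64 + 4*(1 - 8)²) - 201 = (-64 + 4*(-7)²) - 201 = (-64 + 4*49) - 201 = (-64 + 196) - 201 = 132 - 201 = -69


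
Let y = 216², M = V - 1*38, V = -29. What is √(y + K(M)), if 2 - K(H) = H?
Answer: 5*√1869 ≈ 216.16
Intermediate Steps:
M = -67 (M = -29 - 1*38 = -29 - 38 = -67)
K(H) = 2 - H
y = 46656
√(y + K(M)) = √(46656 + (2 - 1*(-67))) = √(46656 + (2 + 67)) = √(46656 + 69) = √46725 = 5*√1869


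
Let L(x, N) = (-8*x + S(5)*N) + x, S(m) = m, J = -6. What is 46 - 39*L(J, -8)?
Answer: -32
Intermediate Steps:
L(x, N) = -7*x + 5*N (L(x, N) = (-8*x + 5*N) + x = -7*x + 5*N)
46 - 39*L(J, -8) = 46 - 39*(-7*(-6) + 5*(-8)) = 46 - 39*(42 - 40) = 46 - 39*2 = 46 - 78 = -32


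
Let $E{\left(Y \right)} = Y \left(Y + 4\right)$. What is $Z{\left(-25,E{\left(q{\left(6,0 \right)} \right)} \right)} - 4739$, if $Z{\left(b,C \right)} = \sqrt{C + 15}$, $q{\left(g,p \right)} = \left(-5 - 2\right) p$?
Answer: $-4739 + \sqrt{15} \approx -4735.1$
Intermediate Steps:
$q{\left(g,p \right)} = - 7 p$
$E{\left(Y \right)} = Y \left(4 + Y\right)$
$Z{\left(b,C \right)} = \sqrt{15 + C}$
$Z{\left(-25,E{\left(q{\left(6,0 \right)} \right)} \right)} - 4739 = \sqrt{15 + \left(-7\right) 0 \left(4 - 0\right)} - 4739 = \sqrt{15 + 0 \left(4 + 0\right)} - 4739 = \sqrt{15 + 0 \cdot 4} - 4739 = \sqrt{15 + 0} - 4739 = \sqrt{15} - 4739 = -4739 + \sqrt{15}$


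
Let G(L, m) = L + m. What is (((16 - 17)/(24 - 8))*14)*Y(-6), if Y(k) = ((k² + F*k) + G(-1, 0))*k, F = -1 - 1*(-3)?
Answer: 483/4 ≈ 120.75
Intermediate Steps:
F = 2 (F = -1 + 3 = 2)
Y(k) = k*(-1 + k² + 2*k) (Y(k) = ((k² + 2*k) + (-1 + 0))*k = ((k² + 2*k) - 1)*k = (-1 + k² + 2*k)*k = k*(-1 + k² + 2*k))
(((16 - 17)/(24 - 8))*14)*Y(-6) = (((16 - 17)/(24 - 8))*14)*(-6*(-1 + (-6)² + 2*(-6))) = (-1/16*14)*(-6*(-1 + 36 - 12)) = (-1*1/16*14)*(-6*23) = -1/16*14*(-138) = -7/8*(-138) = 483/4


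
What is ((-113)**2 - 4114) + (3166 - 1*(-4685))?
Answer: 16506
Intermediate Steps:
((-113)**2 - 4114) + (3166 - 1*(-4685)) = (12769 - 4114) + (3166 + 4685) = 8655 + 7851 = 16506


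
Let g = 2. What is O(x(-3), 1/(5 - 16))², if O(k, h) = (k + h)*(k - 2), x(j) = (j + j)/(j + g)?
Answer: 67600/121 ≈ 558.68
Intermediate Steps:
x(j) = 2*j/(2 + j) (x(j) = (j + j)/(j + 2) = (2*j)/(2 + j) = 2*j/(2 + j))
O(k, h) = (-2 + k)*(h + k) (O(k, h) = (h + k)*(-2 + k) = (-2 + k)*(h + k))
O(x(-3), 1/(5 - 16))² = ((2*(-3)/(2 - 3))² - 2/(5 - 16) - 4*(-3)/(2 - 3) + (2*(-3)/(2 - 3))/(5 - 16))² = ((2*(-3)/(-1))² - 2/(-11) - 4*(-3)/(-1) + (2*(-3)/(-1))/(-11))² = ((2*(-3)*(-1))² - 2*(-1/11) - 4*(-3)*(-1) - 2*(-3)*(-1)/11)² = (6² + 2/11 - 2*6 - 1/11*6)² = (36 + 2/11 - 12 - 6/11)² = (260/11)² = 67600/121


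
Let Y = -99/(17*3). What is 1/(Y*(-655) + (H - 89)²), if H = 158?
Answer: 17/102552 ≈ 0.00016577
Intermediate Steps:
Y = -33/17 (Y = -99/51 = -99*1/51 = -33/17 ≈ -1.9412)
1/(Y*(-655) + (H - 89)²) = 1/(-33/17*(-655) + (158 - 89)²) = 1/(21615/17 + 69²) = 1/(21615/17 + 4761) = 1/(102552/17) = 17/102552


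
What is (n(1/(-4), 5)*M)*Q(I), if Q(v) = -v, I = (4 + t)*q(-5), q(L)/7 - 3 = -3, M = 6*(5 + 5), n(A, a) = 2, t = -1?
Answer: 0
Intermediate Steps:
M = 60 (M = 6*10 = 60)
q(L) = 0 (q(L) = 21 + 7*(-3) = 21 - 21 = 0)
I = 0 (I = (4 - 1)*0 = 3*0 = 0)
(n(1/(-4), 5)*M)*Q(I) = (2*60)*(-1*0) = 120*0 = 0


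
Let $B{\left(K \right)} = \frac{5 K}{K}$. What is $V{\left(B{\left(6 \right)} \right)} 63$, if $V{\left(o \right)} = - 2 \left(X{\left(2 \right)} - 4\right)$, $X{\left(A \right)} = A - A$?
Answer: $504$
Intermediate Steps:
$B{\left(K \right)} = 5$
$X{\left(A \right)} = 0$
$V{\left(o \right)} = 8$ ($V{\left(o \right)} = - 2 \left(0 - 4\right) = \left(-2\right) \left(-4\right) = 8$)
$V{\left(B{\left(6 \right)} \right)} 63 = 8 \cdot 63 = 504$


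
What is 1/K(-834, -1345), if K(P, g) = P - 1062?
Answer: -1/1896 ≈ -0.00052743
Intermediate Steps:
K(P, g) = -1062 + P
1/K(-834, -1345) = 1/(-1062 - 834) = 1/(-1896) = -1/1896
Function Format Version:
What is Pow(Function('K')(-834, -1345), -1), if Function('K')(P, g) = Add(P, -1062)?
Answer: Rational(-1, 1896) ≈ -0.00052743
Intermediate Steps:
Function('K')(P, g) = Add(-1062, P)
Pow(Function('K')(-834, -1345), -1) = Pow(Add(-1062, -834), -1) = Pow(-1896, -1) = Rational(-1, 1896)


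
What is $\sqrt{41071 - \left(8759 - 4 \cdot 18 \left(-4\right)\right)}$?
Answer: $2 \sqrt{8006} \approx 178.95$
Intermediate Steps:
$\sqrt{41071 - \left(8759 - 4 \cdot 18 \left(-4\right)\right)} = \sqrt{41071 + \left(\left(-162 + \left(2489 + 72 \left(-4\right)\right)\right) - 11086\right)} = \sqrt{41071 + \left(\left(-162 + \left(2489 - 288\right)\right) - 11086\right)} = \sqrt{41071 + \left(\left(-162 + 2201\right) - 11086\right)} = \sqrt{41071 + \left(2039 - 11086\right)} = \sqrt{41071 - 9047} = \sqrt{32024} = 2 \sqrt{8006}$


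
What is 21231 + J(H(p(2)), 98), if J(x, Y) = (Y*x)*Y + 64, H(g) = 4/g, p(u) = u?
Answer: 40503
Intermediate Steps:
J(x, Y) = 64 + x*Y² (J(x, Y) = x*Y² + 64 = 64 + x*Y²)
21231 + J(H(p(2)), 98) = 21231 + (64 + (4/2)*98²) = 21231 + (64 + (4*(½))*9604) = 21231 + (64 + 2*9604) = 21231 + (64 + 19208) = 21231 + 19272 = 40503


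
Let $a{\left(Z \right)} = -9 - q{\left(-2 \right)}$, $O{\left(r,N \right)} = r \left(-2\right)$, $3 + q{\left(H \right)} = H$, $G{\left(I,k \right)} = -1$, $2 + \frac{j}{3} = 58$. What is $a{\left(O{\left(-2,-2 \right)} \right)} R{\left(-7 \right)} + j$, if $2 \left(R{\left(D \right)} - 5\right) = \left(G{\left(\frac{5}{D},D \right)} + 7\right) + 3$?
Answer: $130$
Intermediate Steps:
$j = 168$ ($j = -6 + 3 \cdot 58 = -6 + 174 = 168$)
$q{\left(H \right)} = -3 + H$
$O{\left(r,N \right)} = - 2 r$
$a{\left(Z \right)} = -4$ ($a{\left(Z \right)} = -9 - \left(-3 - 2\right) = -9 - -5 = -9 + 5 = -4$)
$R{\left(D \right)} = \frac{19}{2}$ ($R{\left(D \right)} = 5 + \frac{\left(-1 + 7\right) + 3}{2} = 5 + \frac{6 + 3}{2} = 5 + \frac{1}{2} \cdot 9 = 5 + \frac{9}{2} = \frac{19}{2}$)
$a{\left(O{\left(-2,-2 \right)} \right)} R{\left(-7 \right)} + j = \left(-4\right) \frac{19}{2} + 168 = -38 + 168 = 130$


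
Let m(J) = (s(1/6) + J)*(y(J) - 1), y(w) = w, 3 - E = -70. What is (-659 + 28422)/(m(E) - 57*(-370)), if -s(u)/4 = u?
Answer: 27763/26298 ≈ 1.0557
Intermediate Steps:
E = 73 (E = 3 - 1*(-70) = 3 + 70 = 73)
s(u) = -4*u
m(J) = (-1 + J)*(-⅔ + J) (m(J) = (-4/6 + J)*(J - 1) = (-4*⅙ + J)*(-1 + J) = (-⅔ + J)*(-1 + J) = (-1 + J)*(-⅔ + J))
(-659 + 28422)/(m(E) - 57*(-370)) = (-659 + 28422)/((⅔ + 73² - 5/3*73) - 57*(-370)) = 27763/((⅔ + 5329 - 365/3) + 21090) = 27763/(5208 + 21090) = 27763/26298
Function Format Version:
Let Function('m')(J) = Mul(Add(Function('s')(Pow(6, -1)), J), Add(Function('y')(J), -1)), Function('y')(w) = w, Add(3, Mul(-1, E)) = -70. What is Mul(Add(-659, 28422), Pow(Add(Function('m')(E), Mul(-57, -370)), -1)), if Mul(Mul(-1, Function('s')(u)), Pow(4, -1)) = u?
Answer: Rational(27763, 26298) ≈ 1.0557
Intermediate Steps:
E = 73 (E = Add(3, Mul(-1, -70)) = Add(3, 70) = 73)
Function('s')(u) = Mul(-4, u)
Function('m')(J) = Mul(Add(-1, J), Add(Rational(-2, 3), J)) (Function('m')(J) = Mul(Add(Mul(-4, Pow(6, -1)), J), Add(J, -1)) = Mul(Add(Mul(-4, Rational(1, 6)), J), Add(-1, J)) = Mul(Add(Rational(-2, 3), J), Add(-1, J)) = Mul(Add(-1, J), Add(Rational(-2, 3), J)))
Mul(Add(-659, 28422), Pow(Add(Function('m')(E), Mul(-57, -370)), -1)) = Mul(Add(-659, 28422), Pow(Add(Add(Rational(2, 3), Pow(73, 2), Mul(Rational(-5, 3), 73)), Mul(-57, -370)), -1)) = Mul(27763, Pow(Add(Add(Rational(2, 3), 5329, Rational(-365, 3)), 21090), -1)) = Mul(27763, Pow(Add(5208, 21090), -1)) = Mul(27763, Pow(26298, -1)) = Mul(27763, Rational(1, 26298)) = Rational(27763, 26298)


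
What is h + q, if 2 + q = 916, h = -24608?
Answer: -23694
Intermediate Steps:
q = 914 (q = -2 + 916 = 914)
h + q = -24608 + 914 = -23694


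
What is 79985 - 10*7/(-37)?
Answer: 2959515/37 ≈ 79987.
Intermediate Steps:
79985 - 10*7/(-37) = 79985 - 70*(-1/37) = 79985 + 70/37 = 2959515/37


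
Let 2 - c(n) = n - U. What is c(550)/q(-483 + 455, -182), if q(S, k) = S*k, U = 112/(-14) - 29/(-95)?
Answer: -52791/484120 ≈ -0.10905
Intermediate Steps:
U = -731/95 (U = 112*(-1/14) - 29*(-1/95) = -8 + 29/95 = -731/95 ≈ -7.6947)
c(n) = -541/95 - n (c(n) = 2 - (n - 1*(-731/95)) = 2 - (n + 731/95) = 2 - (731/95 + n) = 2 + (-731/95 - n) = -541/95 - n)
c(550)/q(-483 + 455, -182) = (-541/95 - 1*550)/(((-483 + 455)*(-182))) = (-541/95 - 550)/((-28*(-182))) = -52791/95/5096 = -52791/95*1/5096 = -52791/484120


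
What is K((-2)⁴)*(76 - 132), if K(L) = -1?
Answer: 56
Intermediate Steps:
K((-2)⁴)*(76 - 132) = -(76 - 132) = -1*(-56) = 56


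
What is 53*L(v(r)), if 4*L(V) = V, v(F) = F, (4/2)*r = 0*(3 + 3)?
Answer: 0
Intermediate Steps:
r = 0 (r = (0*(3 + 3))/2 = (0*6)/2 = (½)*0 = 0)
L(V) = V/4
53*L(v(r)) = 53*((¼)*0) = 53*0 = 0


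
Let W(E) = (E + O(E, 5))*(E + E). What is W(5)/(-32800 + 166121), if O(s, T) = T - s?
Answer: 50/133321 ≈ 0.00037503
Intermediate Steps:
W(E) = 10*E (W(E) = (E + (5 - E))*(E + E) = 5*(2*E) = 10*E)
W(5)/(-32800 + 166121) = (10*5)/(-32800 + 166121) = 50/133321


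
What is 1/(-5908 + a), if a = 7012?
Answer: 1/1104 ≈ 0.00090580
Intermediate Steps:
1/(-5908 + a) = 1/(-5908 + 7012) = 1/1104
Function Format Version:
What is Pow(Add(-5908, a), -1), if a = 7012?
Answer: Rational(1, 1104) ≈ 0.00090580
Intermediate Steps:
Pow(Add(-5908, a), -1) = Pow(Add(-5908, 7012), -1) = Pow(1104, -1) = Rational(1, 1104)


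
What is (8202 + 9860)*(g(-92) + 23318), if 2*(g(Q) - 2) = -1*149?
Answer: 419860221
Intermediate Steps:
g(Q) = -145/2 (g(Q) = 2 + (-1*149)/2 = 2 + (½)*(-149) = 2 - 149/2 = -145/2)
(8202 + 9860)*(g(-92) + 23318) = (8202 + 9860)*(-145/2 + 23318) = 18062*(46491/2) = 419860221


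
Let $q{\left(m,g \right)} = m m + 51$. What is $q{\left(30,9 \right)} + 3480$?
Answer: $4431$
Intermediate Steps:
$q{\left(m,g \right)} = 51 + m^{2}$ ($q{\left(m,g \right)} = m^{2} + 51 = 51 + m^{2}$)
$q{\left(30,9 \right)} + 3480 = \left(51 + 30^{2}\right) + 3480 = \left(51 + 900\right) + 3480 = 951 + 3480 = 4431$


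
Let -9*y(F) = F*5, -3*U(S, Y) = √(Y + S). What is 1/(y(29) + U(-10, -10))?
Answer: -261/4241 + 54*I*√5/21205 ≈ -0.061542 + 0.0056943*I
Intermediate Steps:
U(S, Y) = -√(S + Y)/3 (U(S, Y) = -√(Y + S)/3 = -√(S + Y)/3)
y(F) = -5*F/9 (y(F) = -F*5/9 = -5*F/9)
1/(y(29) + U(-10, -10)) = 1/(-5/9*29 - √(-10 - 10)/3) = 1/(-145/9 - 2*I*√5/3)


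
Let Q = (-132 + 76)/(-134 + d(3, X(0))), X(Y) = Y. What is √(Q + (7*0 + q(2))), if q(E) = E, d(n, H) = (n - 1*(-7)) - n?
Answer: √39370/127 ≈ 1.5624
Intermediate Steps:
d(n, H) = 7 (d(n, H) = (n + 7) - n = (7 + n) - n = 7)
Q = 56/127 (Q = (-132 + 76)/(-134 + 7) = -56/(-127) = -56*(-1/127) = 56/127 ≈ 0.44094)
√(Q + (7*0 + q(2))) = √(56/127 + (7*0 + 2)) = √(56/127 + (0 + 2)) = √(56/127 + 2) = √(310/127) = √39370/127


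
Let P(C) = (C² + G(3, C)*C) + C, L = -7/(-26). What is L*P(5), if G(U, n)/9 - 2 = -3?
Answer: -105/26 ≈ -4.0385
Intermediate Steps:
L = 7/26 (L = -7*(-1/26) = 7/26 ≈ 0.26923)
G(U, n) = -9 (G(U, n) = 18 + 9*(-3) = 18 - 27 = -9)
P(C) = C² - 8*C (P(C) = (C² - 9*C) + C = C² - 8*C)
L*P(5) = 7*(5*(-8 + 5))/26 = 7*(5*(-3))/26 = (7/26)*(-15) = -105/26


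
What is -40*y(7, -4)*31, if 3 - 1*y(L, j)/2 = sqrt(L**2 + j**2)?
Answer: -7440 + 2480*sqrt(65) ≈ 12554.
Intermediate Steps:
y(L, j) = 6 - 2*sqrt(L**2 + j**2)
-40*y(7, -4)*31 = -40*(6 - 2*sqrt(7**2 + (-4)**2))*31 = -40*(6 - 2*sqrt(49 + 16))*31 = -40*(6 - 2*sqrt(65))*31 = (-240 + 80*sqrt(65))*31 = -7440 + 2480*sqrt(65)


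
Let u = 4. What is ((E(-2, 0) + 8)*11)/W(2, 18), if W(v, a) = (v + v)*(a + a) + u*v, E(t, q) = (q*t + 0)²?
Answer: 11/19 ≈ 0.57895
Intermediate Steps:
E(t, q) = q²*t² (E(t, q) = (q*t)² = q²*t²)
W(v, a) = 4*v + 4*a*v (W(v, a) = (v + v)*(a + a) + 4*v = (2*v)*(2*a) + 4*v = 4*a*v + 4*v = 4*v + 4*a*v)
((E(-2, 0) + 8)*11)/W(2, 18) = ((0²*(-2)² + 8)*11)/((4*2*(1 + 18))) = ((0*4 + 8)*11)/((4*2*19)) = ((0 + 8)*11)/152 = (8*11)*(1/152) = 88*(1/152) = 11/19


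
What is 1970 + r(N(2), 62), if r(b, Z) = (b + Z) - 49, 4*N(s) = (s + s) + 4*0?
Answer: 1984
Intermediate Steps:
N(s) = s/2 (N(s) = ((s + s) + 4*0)/4 = (2*s + 0)/4 = (2*s)/4 = s/2)
r(b, Z) = -49 + Z + b (r(b, Z) = (Z + b) - 49 = -49 + Z + b)
1970 + r(N(2), 62) = 1970 + (-49 + 62 + (½)*2) = 1970 + (-49 + 62 + 1) = 1970 + 14 = 1984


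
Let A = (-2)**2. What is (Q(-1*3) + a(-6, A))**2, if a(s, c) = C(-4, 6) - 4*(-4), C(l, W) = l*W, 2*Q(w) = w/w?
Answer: 225/4 ≈ 56.250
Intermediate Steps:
A = 4
Q(w) = 1/2 (Q(w) = (w/w)/2 = (1/2)*1 = 1/2)
C(l, W) = W*l
a(s, c) = -8 (a(s, c) = 6*(-4) - 4*(-4) = -24 + 16 = -8)
(Q(-1*3) + a(-6, A))**2 = (1/2 - 8)**2 = (-15/2)**2 = 225/4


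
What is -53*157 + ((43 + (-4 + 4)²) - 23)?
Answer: -8301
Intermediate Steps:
-53*157 + ((43 + (-4 + 4)²) - 23) = -8321 + ((43 + 0²) - 23) = -8321 + ((43 + 0) - 23) = -8321 + (43 - 23) = -8321 + 20 = -8301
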